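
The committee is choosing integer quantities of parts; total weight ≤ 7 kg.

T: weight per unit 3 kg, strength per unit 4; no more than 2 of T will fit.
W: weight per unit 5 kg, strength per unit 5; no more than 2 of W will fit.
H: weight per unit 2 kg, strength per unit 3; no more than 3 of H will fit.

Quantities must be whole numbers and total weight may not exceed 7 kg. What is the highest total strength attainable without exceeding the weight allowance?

1×T and 2×H: weight 7 ≤ 7, strength 1·4 + 2·3 = 10.
3×H: weight 6 ≤ 7, strength 3·3 = 9.
Best is 10.

10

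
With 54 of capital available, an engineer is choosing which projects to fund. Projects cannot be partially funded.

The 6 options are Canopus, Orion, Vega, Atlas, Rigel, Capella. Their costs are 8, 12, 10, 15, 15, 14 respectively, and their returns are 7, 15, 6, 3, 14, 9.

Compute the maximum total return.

Allowing fractional choices, the relaxed optimum would be about 48.0, but projects are indivisible.
Orion + Vega + Rigel + Capella: cost 12 + 10 + 15 + 14 = 51 ≤ 54, return 15 + 6 + 14 + 9 = 44.
Canopus + Orion + Rigel + Capella: cost 8 + 12 + 15 + 14 = 49 ≤ 54, return 7 + 15 + 14 + 9 = 45.
Best is Canopus, Orion, Rigel, and Capella with total return 45.

45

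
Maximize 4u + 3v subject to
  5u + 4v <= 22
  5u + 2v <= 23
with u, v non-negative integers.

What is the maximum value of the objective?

17

Relaxing integrality, the LP optimum is 17.60 at (u,v) = (4.4, 0), which is not an integer point.
(u,v)=(2,3): 5·2+4·3=22≤22, 5·2+2·3=16≤23, objective 17.
(u,v)=(4,0): 5·4+4·0=20≤22, 5·4+2·0=20≤23, objective 16.
(u,v)=(1,4): 5·1+4·4=21≤22, 5·1+2·4=13≤23, objective 16.
Maximum is 17 at (u,v)=(2,3).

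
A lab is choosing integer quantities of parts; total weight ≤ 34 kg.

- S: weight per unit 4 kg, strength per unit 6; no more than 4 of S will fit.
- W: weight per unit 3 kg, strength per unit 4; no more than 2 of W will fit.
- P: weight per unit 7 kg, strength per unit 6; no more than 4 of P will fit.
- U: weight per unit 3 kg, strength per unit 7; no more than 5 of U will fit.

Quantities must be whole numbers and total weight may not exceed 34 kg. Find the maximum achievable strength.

3×S, 2×W, and 5×U: weight 33 ≤ 34, strength 3·6 + 2·4 + 5·7 = 61.
4×S, 1×W, and 5×U: weight 34 ≤ 34, strength 4·6 + 1·4 + 5·7 = 63.
Best is 63.

63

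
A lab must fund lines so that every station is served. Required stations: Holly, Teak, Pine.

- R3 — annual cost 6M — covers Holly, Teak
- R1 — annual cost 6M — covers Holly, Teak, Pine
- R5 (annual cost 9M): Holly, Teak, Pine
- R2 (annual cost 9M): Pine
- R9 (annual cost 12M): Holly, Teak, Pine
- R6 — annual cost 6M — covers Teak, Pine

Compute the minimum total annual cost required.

R1 alone covers Holly, Teak, Pine — every station.
Total annual cost: 6.
No cover costs less than 6.

6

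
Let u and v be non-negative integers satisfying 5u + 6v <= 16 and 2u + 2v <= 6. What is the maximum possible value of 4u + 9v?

The continuous relaxation peaks at (0, 2.67) with value 24.00; rounding to a feasible lattice point costs some objective.
(u,v)=(0,2): 5·0+6·2=12≤16, 2·0+2·2=4≤6, objective 18.
(u,v)=(1,1): 5·1+6·1=11≤16, 2·1+2·1=4≤6, objective 13.
No feasible integer point exceeds 18.

18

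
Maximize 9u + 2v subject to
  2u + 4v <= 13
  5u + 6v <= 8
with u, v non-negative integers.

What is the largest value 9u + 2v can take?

9

(u,v)=(1,0) is feasible, giving 9.
(u,v)=(0,1) is feasible, giving 2.
(u,v)=(0,0) is feasible, giving 0.
No feasible integer point exceeds 9.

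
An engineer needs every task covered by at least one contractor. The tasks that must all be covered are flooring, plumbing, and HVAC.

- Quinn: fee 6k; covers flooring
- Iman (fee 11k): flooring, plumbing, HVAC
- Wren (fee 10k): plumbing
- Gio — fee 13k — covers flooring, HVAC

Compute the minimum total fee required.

Iman alone covers flooring, plumbing, HVAC — every task.
Total fee: 11.
No cover costs less than 11.

11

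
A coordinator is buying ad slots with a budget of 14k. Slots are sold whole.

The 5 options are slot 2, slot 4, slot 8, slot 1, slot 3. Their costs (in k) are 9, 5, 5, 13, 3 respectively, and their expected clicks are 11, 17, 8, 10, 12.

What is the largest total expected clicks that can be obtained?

Allowing fractional choices, the relaxed optimum would be about 38.2, but ad slots are indivisible.
slot 4 + slot 3: cost 5 + 3 = 8 ≤ 14, expected clicks 17 + 12 = 29.
slot 4 + slot 8 + slot 3: cost 5 + 5 + 3 = 13 ≤ 14, expected clicks 17 + 8 + 12 = 37.
slot 2 + slot 4: cost 9 + 5 = 14 ≤ 14, expected clicks 11 + 17 = 28.
Best is slot 4, slot 8, and slot 3 with total expected clicks 37.

37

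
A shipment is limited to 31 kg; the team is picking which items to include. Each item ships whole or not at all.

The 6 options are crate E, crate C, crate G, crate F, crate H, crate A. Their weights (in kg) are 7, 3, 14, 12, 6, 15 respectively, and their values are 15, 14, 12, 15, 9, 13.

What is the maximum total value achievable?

53

Allowing fractional choices, the relaxed optimum would be about 55.6, but items are indivisible.
crate E + crate C + crate F + crate H: weight 7 + 3 + 12 + 6 = 28 ≤ 31, value 15 + 14 + 15 + 9 = 53.
crate E + crate C + crate G + crate H: weight 7 + 3 + 14 + 6 = 30 ≤ 31, value 15 + 14 + 12 + 9 = 50.
crate E + crate C + crate H + crate A: weight 7 + 3 + 6 + 15 = 31 ≤ 31, value 15 + 14 + 9 + 13 = 51.
Best is crate E, crate C, crate F, and crate H with total value 53.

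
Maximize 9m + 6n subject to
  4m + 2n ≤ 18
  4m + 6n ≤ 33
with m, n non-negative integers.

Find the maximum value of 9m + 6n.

45

(m,n)=(3,3): 4·3+2·3=18≤18, 4·3+6·3=30≤33, objective 45.
(m,n)=(2,4): 4·2+2·4=16≤18, 4·2+6·4=32≤33, objective 42.
(m,n)=(3,2): 4·3+2·2=16≤18, 4·3+6·2=24≤33, objective 39.
The best lattice point is (3,3), giving 45.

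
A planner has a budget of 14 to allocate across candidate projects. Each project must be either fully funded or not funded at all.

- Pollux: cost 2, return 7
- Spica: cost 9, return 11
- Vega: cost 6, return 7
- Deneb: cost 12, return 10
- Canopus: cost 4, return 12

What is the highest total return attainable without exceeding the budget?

26

Allowing fractional choices, the relaxed optimum would be about 28.8, but projects are indivisible.
Pollux + Canopus: cost 2 + 4 = 6 ≤ 14, return 7 + 12 = 19.
Spica + Canopus: cost 9 + 4 = 13 ≤ 14, return 11 + 12 = 23.
Pollux + Vega + Canopus: cost 2 + 6 + 4 = 12 ≤ 14, return 7 + 7 + 12 = 26.
Best is Pollux, Vega, and Canopus with total return 26.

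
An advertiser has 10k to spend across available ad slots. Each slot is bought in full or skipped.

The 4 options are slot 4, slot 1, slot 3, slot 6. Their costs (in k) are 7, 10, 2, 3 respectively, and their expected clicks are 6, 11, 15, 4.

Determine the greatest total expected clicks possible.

This is an integer program with binary decision variables.
Allowing fractional choices, the relaxed optimum would be about 24.5, but ad slots are indivisible.
slot 3 + slot 6: cost 2 + 3 = 5 ≤ 10, expected clicks 15 + 4 = 19.
slot 4 + slot 3: cost 7 + 2 = 9 ≤ 10, expected clicks 6 + 15 = 21.
slot 3: cost 2 ≤ 10, expected clicks 15.
Best is slot 4 and slot 3 with total expected clicks 21.

21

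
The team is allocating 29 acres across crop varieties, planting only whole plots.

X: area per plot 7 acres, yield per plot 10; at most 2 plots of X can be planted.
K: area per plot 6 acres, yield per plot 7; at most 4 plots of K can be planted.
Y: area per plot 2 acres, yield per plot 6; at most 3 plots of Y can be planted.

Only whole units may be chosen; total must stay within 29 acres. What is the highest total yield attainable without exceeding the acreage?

45

This is a bounded integer knapsack.
Take 2×X, 1×K, and 3×Y: area 26 ≤ 29, yield 2·10 + 1·7 + 3·6 = 45.
Y has the best ratio (6/2) and is taken to its limit of 3; remaining capacity is filled optimally with the others.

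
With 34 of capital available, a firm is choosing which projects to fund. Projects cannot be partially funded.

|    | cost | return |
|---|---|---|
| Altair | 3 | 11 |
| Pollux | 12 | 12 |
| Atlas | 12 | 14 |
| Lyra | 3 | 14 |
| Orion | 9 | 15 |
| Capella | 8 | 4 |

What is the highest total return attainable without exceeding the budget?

Treat it as a binary knapsack problem.
Allowing fractional choices, the relaxed optimum would be about 61.0, but projects are indivisible.
Altair + Pollux + Lyra + Orion: cost 3 + 12 + 3 + 9 = 27 ≤ 34, return 11 + 12 + 14 + 15 = 52.
Altair + Atlas + Lyra + Orion: cost 3 + 12 + 3 + 9 = 27 ≤ 34, return 11 + 14 + 14 + 15 = 54.
Altair + Pollux + Atlas + Lyra: cost 3 + 12 + 12 + 3 = 30 ≤ 34, return 11 + 12 + 14 + 14 = 51.
Best is Altair, Atlas, Lyra, and Orion with total return 54.

54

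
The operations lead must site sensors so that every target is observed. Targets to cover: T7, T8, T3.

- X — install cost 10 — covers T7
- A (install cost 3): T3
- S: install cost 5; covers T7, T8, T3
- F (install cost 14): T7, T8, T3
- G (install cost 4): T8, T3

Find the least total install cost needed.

5

This is an integer covering problem.
S alone covers T7, T8, T3 — every target.
Total install cost: 5.
No cover costs less than 5.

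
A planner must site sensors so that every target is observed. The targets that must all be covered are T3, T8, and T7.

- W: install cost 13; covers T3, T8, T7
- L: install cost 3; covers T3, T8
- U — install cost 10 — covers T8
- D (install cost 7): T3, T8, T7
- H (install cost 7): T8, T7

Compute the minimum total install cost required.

7

The greedy cost-per-new-target heuristic would pick L and D for 10, but a cheaper cover exists.
D alone covers T3, T8, T7 — every target.
Total install cost: 7.
No cover costs less than 7.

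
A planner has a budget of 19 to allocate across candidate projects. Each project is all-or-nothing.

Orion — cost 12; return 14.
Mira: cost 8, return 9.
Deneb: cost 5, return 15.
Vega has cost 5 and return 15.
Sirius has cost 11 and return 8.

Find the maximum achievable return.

39

This is an integer program with binary decision variables.
Orion + Deneb: cost 12 + 5 = 17 ≤ 19, return 14 + 15 = 29.
Mira + Deneb + Vega: cost 8 + 5 + 5 = 18 ≤ 19, return 9 + 15 + 15 = 39.
Deneb + Vega: cost 5 + 5 = 10 ≤ 19, return 15 + 15 = 30.
Best is Mira, Deneb, and Vega with total return 39.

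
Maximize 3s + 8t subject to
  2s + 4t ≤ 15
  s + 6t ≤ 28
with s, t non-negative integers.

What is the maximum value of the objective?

27

Relaxing integrality, the LP optimum is 30.00 at (s,t) = (0, 3.75), which is not an integer point.
(s,t)=(1,3): 2·1+4·3=14≤15, 1·1+6·3=19≤28, objective 27.
(s,t)=(0,3): 2·0+4·3=12≤15, 1·0+6·3=18≤28, objective 24.
No feasible integer point exceeds 27.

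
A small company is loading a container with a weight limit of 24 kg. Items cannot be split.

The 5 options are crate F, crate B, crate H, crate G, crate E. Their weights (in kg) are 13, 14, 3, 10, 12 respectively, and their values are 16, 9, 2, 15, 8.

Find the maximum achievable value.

31

Take crate F and crate G: weight 13 + 10 = 23 ≤ 24, value 16 + 15 = 31.
No other feasible combination does better.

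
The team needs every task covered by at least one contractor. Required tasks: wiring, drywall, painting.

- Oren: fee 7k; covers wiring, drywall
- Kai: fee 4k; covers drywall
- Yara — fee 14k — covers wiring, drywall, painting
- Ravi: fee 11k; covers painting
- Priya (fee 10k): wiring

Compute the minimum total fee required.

14

This is a weighted set-cover instance.
Yara alone covers wiring, drywall, painting — every task.
Total fee: 14.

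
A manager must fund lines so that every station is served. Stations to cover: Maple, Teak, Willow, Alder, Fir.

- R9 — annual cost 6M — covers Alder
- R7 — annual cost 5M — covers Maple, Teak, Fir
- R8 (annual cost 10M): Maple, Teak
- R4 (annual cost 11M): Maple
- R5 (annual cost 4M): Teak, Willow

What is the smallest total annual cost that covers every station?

15

Choose R9, R7, and R5: together they cover Maple, Teak, Willow, Alder, Fir — every station.
Total annual cost: 6 + 5 + 4 = 15.
No cover costs less than 15.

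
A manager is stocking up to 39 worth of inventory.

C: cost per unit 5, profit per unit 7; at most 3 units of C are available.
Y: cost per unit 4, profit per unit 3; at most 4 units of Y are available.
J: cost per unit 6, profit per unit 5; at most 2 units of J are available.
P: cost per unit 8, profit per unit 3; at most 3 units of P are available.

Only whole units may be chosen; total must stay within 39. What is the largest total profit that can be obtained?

40

Take 3×C, 3×Y, and 2×J: cost 39 ≤ 39, profit 3·7 + 3·3 + 2·5 = 40.
C has the best ratio (7/5) and is taken to its limit of 3; remaining capacity is filled optimally with the others.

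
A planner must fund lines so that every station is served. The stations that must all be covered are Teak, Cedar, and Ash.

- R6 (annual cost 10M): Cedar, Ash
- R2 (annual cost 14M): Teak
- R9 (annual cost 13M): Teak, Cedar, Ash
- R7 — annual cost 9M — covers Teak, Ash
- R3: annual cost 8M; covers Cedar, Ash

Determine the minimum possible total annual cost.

This is a weighted set-cover instance.
The greedy cost-per-new-station heuristic would pick R3 and R7 for 17, but a cheaper cover exists.
R9 alone covers Teak, Cedar, Ash — every station.
Total annual cost: 13.
No cover costs less than 13.

13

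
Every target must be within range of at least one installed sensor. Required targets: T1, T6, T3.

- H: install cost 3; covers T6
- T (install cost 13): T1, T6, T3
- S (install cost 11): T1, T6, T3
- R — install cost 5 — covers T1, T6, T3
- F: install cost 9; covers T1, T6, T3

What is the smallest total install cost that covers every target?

5

This is an integer covering problem.
R alone covers T1, T6, T3 — every target.
Total install cost: 5.
No cover costs less than 5.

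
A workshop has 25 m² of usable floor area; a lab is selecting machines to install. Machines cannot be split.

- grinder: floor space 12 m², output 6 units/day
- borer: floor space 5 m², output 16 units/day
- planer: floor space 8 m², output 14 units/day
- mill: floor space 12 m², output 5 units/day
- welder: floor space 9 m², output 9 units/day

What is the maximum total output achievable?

39

Take borer, planer, and welder: floor space 5 + 8 + 9 = 22 ≤ 25, output 16 + 14 + 9 = 39.
No other feasible combination does better.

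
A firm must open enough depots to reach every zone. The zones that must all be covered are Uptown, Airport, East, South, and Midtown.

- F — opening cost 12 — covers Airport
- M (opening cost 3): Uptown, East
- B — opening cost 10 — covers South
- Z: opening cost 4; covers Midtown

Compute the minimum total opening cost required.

29

This is an integer covering problem.
Choose F, M, B, and Z: together they cover Uptown, Airport, East, South, Midtown — every zone.
Total opening cost: 12 + 3 + 10 + 4 = 29.
No cover costs less than 29.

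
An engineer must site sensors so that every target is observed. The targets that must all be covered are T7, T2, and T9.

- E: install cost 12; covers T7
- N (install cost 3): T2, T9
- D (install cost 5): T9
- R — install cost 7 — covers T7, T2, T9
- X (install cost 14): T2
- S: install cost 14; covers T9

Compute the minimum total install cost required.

7

This is an integer covering problem.
The greedy cost-per-new-target heuristic would pick N and R for 10, but a cheaper cover exists.
R alone covers T7, T2, T9 — every target.
Total install cost: 7.
No cover costs less than 7.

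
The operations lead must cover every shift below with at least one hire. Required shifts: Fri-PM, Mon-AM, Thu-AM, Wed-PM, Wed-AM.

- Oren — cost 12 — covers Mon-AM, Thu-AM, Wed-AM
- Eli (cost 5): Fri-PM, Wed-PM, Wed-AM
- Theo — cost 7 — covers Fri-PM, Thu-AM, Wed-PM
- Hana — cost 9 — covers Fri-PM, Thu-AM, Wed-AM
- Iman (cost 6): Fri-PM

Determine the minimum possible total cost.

Choose Oren and Eli: together they cover Fri-PM, Mon-AM, Thu-AM, Wed-PM, Wed-AM — every shift.
Total cost: 12 + 5 = 17.
No cover costs less than 17.

17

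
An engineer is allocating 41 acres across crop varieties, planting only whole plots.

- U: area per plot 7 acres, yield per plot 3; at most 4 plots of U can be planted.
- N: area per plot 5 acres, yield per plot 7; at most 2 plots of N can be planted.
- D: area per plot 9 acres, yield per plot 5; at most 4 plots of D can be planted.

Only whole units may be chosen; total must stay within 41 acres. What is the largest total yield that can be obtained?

2×N and 3×D: area 37 ≤ 41, yield 2·7 + 3·5 = 29.
3×U, 2×N, and 1×D: area 40 ≤ 41, yield 3·3 + 2·7 + 1·5 = 28.
Best is 29.

29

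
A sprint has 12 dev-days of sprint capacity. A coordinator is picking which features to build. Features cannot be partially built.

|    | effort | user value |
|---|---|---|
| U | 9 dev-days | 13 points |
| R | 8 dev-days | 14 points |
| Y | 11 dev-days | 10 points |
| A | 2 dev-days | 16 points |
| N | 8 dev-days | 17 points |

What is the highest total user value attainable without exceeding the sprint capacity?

33

Take A and N: effort 2 + 8 = 10 ≤ 12, user value 16 + 17 = 33.
No other feasible combination does better.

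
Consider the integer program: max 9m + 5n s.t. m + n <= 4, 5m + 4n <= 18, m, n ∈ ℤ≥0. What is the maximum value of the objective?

Relaxing integrality, the LP optimum is 32.40 at (m,n) = (3.6, 0), which is not an integer point.
(m,n)=(2,2): 1·2+1·2=4≤4, 5·2+4·2=18≤18, objective 28.
(m,n)=(3,0): 1·3+1·0=3≤4, 5·3+4·0=15≤18, objective 27.
(m,n)=(1,3): 1·1+1·3=4≤4, 5·1+4·3=17≤18, objective 24.
The best lattice point is (2,2), giving 28.

28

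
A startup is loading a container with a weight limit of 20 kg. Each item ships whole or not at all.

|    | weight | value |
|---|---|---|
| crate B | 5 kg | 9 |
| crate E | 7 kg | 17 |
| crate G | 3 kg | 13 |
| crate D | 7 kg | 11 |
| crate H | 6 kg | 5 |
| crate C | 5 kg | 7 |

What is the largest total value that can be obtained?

crate E + crate G + crate D: weight 7 + 3 + 7 = 17 ≤ 20, value 17 + 13 + 11 = 41.
crate B + crate E + crate G + crate C: weight 5 + 7 + 3 + 5 = 20 ≤ 20, value 9 + 17 + 13 + 7 = 46.
Best is crate B, crate E, crate G, and crate C with total value 46.

46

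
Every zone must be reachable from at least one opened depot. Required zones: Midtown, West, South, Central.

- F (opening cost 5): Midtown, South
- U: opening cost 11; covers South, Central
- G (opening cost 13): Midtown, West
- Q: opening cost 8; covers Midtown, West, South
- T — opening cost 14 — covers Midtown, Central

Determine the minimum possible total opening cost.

19

The greedy cost-per-new-zone heuristic would pick F, Q, and U for 24, but a cheaper cover exists.
Choose U and Q: together they cover Midtown, West, South, Central — every zone.
Total opening cost: 11 + 8 = 19.
No cover costs less than 19.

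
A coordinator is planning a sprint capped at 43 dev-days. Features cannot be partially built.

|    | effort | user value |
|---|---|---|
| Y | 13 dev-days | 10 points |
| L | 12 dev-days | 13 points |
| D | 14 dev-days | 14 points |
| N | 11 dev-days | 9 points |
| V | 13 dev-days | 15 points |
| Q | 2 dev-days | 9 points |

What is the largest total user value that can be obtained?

51

Treat it as a binary knapsack problem.
Take L, D, V, and Q: effort 12 + 14 + 13 + 2 = 41 ≤ 43, user value 13 + 14 + 15 + 9 = 51.
No other feasible combination does better.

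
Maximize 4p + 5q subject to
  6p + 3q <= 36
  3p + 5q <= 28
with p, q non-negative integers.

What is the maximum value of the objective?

The continuous relaxation peaks at (4.57, 2.86) with value 32.57; rounding to a feasible lattice point costs some objective.
(p,q)=(4,3): 6·4+3·3=33≤36, 3·4+5·3=27≤28, objective 31.
(p,q)=(5,2): 6·5+3·2=36≤36, 3·5+5·2=25≤28, objective 30.
(p,q)=(3,3): 6·3+3·3=27≤36, 3·3+5·3=24≤28, objective 27.
Maximum is 31 at (p,q)=(4,3).

31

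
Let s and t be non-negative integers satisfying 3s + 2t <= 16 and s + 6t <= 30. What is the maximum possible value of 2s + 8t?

(s,t)=(0,5): 3·0+2·5=10≤16, 1·0+6·5=30≤30, objective 40.
(s,t)=(2,4): 3·2+2·4=14≤16, 1·2+6·4=26≤30, objective 36.
(s,t)=(1,4): 3·1+2·4=11≤16, 1·1+6·4=25≤30, objective 34.
Maximum is 40 at (s,t)=(0,5).

40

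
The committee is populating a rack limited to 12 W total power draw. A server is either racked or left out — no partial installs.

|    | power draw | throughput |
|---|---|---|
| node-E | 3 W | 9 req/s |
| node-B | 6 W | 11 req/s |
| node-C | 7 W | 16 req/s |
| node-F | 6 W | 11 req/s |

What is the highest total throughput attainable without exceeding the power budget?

25

Allowing fractional choices, the relaxed optimum would be about 28.7, but servers are indivisible.
node-B + node-F: power draw 6 + 6 = 12 ≤ 12, throughput 11 + 11 = 22.
node-E + node-B: power draw 3 + 6 = 9 ≤ 12, throughput 9 + 11 = 20.
node-E + node-C: power draw 3 + 7 = 10 ≤ 12, throughput 9 + 16 = 25.
Best is node-E and node-C with total throughput 25.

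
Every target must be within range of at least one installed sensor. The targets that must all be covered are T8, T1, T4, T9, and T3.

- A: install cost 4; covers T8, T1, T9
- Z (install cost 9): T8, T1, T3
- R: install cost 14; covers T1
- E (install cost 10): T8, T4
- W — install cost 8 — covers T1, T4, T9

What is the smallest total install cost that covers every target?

The greedy cost-per-new-target heuristic would pick A, W, and Z for 21, but a cheaper cover exists.
Choose Z and W: together they cover T8, T1, T4, T9, T3 — every target.
Total install cost: 9 + 8 = 17.
No cover costs less than 17.

17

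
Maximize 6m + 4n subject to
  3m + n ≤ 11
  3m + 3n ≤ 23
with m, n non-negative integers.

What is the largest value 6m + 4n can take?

Relaxing integrality, the LP optimum is 34.00 at (m,n) = (1.67, 6), which is not an integer point.
(m,n)=(2,5): 3·2+1·5=11≤11, 3·2+3·5=21≤23, objective 32.
(m,n)=(1,6): 3·1+1·6=9≤11, 3·1+3·6=21≤23, objective 30.
(m,n)=(0,7): 3·0+1·7=7≤11, 3·0+3·7=21≤23, objective 28.
Maximum is 32 at (m,n)=(2,5).

32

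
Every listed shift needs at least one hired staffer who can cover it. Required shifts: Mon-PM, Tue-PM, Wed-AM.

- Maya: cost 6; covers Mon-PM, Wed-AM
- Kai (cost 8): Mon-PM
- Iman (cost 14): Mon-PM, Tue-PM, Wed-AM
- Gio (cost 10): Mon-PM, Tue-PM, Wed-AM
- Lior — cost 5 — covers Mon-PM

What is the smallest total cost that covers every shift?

The greedy cost-per-new-shift heuristic would pick Maya and Gio for 16, but a cheaper cover exists.
Gio alone covers Mon-PM, Tue-PM, Wed-AM — every shift.
Total cost: 10.
No cover costs less than 10.

10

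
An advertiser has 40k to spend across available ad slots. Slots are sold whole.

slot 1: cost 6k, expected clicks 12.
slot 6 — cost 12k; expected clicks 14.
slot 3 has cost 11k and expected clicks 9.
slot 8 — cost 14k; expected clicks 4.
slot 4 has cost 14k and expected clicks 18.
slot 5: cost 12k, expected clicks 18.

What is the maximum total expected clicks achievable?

slot 3 + slot 4 + slot 5: cost 11 + 14 + 12 = 37 ≤ 40, expected clicks 9 + 18 + 18 = 45.
slot 1 + slot 4 + slot 5: cost 6 + 14 + 12 = 32 ≤ 40, expected clicks 12 + 18 + 18 = 48.
slot 6 + slot 4 + slot 5: cost 12 + 14 + 12 = 38 ≤ 40, expected clicks 14 + 18 + 18 = 50.
Best is slot 6, slot 4, and slot 5 with total expected clicks 50.

50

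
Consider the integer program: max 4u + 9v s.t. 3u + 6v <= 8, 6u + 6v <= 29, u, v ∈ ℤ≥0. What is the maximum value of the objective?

9

(u,v)=(0,1): 3·0+6·1=6≤8, 6·0+6·1=6≤29, objective 9.
(u,v)=(1,0): 3·1+6·0=3≤8, 6·1+6·0=6≤29, objective 4.
(u,v)=(0,0): 3·0+6·0=0≤8, 6·0+6·0=0≤29, objective 0.
No feasible integer point exceeds 9.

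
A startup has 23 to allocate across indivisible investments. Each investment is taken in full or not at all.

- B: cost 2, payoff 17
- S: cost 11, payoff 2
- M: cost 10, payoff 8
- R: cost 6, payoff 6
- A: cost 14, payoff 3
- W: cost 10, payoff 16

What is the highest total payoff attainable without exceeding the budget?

41

Take B, M, and W: cost 2 + 10 + 10 = 22 ≤ 23, payoff 17 + 8 + 16 = 41.
No other feasible combination does better.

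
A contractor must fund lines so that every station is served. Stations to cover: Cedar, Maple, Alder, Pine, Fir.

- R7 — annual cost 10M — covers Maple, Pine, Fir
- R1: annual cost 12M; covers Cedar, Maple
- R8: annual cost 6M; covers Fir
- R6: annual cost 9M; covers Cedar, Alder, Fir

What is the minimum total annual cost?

19

Choose R7 and R6: together they cover Cedar, Maple, Alder, Pine, Fir — every station.
Total annual cost: 10 + 9 = 19.
No cover costs less than 19.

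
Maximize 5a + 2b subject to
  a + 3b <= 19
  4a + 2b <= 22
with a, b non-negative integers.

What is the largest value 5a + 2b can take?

Relaxing integrality, the LP optimum is 27.50 at (a,b) = (5.5, 0), which is not an integer point.
(a,b)=(5,1): 1·5+3·1=8≤19, 4·5+2·1=22≤22, objective 27.
(a,b)=(5,0): 1·5+3·0=5≤19, 4·5+2·0=20≤22, objective 25.
(a,b)=(4,2): 1·4+3·2=10≤19, 4·4+2·2=20≤22, objective 24.
Maximum is 27 at (a,b)=(5,1).

27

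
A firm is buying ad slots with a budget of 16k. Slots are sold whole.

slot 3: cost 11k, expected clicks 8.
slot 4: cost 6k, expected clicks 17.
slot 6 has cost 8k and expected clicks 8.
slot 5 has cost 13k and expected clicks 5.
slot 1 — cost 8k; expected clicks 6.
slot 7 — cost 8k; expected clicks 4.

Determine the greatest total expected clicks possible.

Allowing fractional choices, the relaxed optimum would be about 26.5, but ad slots are indivisible.
slot 4 + slot 6: cost 6 + 8 = 14 ≤ 16, expected clicks 17 + 8 = 25.
slot 4 + slot 1: cost 6 + 8 = 14 ≤ 16, expected clicks 17 + 6 = 23.
slot 4 + slot 7: cost 6 + 8 = 14 ≤ 16, expected clicks 17 + 4 = 21.
Best is slot 4 and slot 6 with total expected clicks 25.

25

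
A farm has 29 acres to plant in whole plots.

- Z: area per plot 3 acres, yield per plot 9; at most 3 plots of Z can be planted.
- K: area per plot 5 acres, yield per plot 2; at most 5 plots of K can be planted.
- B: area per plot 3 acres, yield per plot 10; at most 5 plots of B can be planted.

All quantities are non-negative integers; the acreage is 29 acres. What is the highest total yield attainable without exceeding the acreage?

B has the best ratio (10/3); taking only B gives at most 5×10 = 50 (stopped by the supply cap of 5).
Mixing does better — 3×Z, 1×K, and 5×B: area 29 ≤ 29, yield 3·9 + 1·2 + 5·10 = 79.

79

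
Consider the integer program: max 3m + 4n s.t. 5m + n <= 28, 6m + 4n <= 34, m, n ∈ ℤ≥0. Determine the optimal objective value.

32

(m,n)=(0,8): 5·0+1·8=8≤28, 6·0+4·8=32≤34, objective 32.
(m,n)=(1,7): 5·1+1·7=12≤28, 6·1+4·7=34≤34, objective 31.
Maximum is 32 at (m,n)=(0,8).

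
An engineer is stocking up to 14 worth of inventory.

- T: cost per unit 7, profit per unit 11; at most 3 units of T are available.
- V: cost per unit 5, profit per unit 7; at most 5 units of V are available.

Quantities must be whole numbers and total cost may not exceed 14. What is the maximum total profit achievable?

This is a bounded integer knapsack.
Take 2×T: cost 14 ≤ 14, profit 2·11 = 22.
No other integer combination yields more.

22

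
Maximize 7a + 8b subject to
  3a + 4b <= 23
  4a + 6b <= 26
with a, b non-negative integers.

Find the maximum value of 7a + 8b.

43

(a,b)=(5,1): 3·5+4·1=19≤23, 4·5+6·1=26≤26, objective 43.
(a,b)=(6,0): 3·6+4·0=18≤23, 4·6+6·0=24≤26, objective 42.
(a,b)=(4,1): 3·4+4·1=16≤23, 4·4+6·1=22≤26, objective 36.
(a,b)=(5,0): 3·5+4·0=15≤23, 4·5+6·0=20≤26, objective 35.
Maximum is 43 at (a,b)=(5,1).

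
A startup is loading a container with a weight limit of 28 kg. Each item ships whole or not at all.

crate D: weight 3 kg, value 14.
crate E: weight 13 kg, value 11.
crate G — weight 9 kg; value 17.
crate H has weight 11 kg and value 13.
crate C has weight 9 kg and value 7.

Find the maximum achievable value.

Take crate D, crate G, and crate H: weight 3 + 9 + 11 = 23 ≤ 28, value 14 + 17 + 13 = 44.
No other feasible combination does better.

44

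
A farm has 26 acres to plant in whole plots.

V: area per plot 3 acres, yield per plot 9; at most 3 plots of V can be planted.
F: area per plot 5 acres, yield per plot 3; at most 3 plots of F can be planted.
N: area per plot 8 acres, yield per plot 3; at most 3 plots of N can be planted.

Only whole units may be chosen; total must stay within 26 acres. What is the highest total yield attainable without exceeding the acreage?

This is a bounded integer knapsack.
V has the best ratio (9/3); taking only V gives at most 3×9 = 27 (stopped by the supply cap of 3).
Mixing does better — 3×V and 3×F: area 24 ≤ 26, yield 3·9 + 3·3 = 36.

36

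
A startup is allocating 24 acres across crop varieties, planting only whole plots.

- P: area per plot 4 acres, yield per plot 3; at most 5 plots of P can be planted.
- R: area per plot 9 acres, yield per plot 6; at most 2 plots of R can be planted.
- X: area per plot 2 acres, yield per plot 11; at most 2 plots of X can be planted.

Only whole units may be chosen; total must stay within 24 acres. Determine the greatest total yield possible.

37

2×R and 2×X: area 22 ≤ 24, yield 2·6 + 2·11 = 34.
5×P and 2×X: area 24 ≤ 24, yield 5·3 + 2·11 = 37.
Best is 37.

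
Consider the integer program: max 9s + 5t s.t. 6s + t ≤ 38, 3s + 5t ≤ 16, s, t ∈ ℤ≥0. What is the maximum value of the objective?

45

(s,t)=(5,0) is feasible, giving 45.
(s,t)=(4,0) is feasible, giving 36.
The best lattice point is (5,0), giving 45.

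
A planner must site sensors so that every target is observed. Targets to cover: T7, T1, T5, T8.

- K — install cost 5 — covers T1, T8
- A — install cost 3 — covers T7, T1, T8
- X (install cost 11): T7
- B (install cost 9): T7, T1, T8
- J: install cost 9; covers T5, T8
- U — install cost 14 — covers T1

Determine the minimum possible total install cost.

12

Choose A and J: together they cover T7, T1, T5, T8 — every target.
Total install cost: 3 + 9 = 12.
No cover costs less than 12.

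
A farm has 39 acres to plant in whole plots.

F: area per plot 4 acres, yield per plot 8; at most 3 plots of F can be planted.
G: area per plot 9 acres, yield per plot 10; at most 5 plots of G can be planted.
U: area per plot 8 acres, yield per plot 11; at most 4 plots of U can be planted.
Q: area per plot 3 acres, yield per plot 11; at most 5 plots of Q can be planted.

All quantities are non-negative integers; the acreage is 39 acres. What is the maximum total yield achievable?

2×F, 2×U, and 5×Q: area 39 ≤ 39, yield 2·8 + 2·11 + 5·11 = 93.
3×F, 1×U, and 5×Q: area 35 ≤ 39, yield 3·8 + 1·11 + 5·11 = 90.
Best is 93.

93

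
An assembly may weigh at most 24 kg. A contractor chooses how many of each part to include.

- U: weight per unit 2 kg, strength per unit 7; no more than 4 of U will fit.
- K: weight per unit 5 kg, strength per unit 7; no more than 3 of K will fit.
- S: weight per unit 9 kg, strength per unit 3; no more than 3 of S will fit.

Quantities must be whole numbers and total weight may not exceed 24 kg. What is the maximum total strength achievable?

49

This is a bounded integer knapsack.
U has the best ratio (7/2); taking only U gives at most 4×7 = 28 (stopped by the supply cap of 4).
Mixing does better — 4×U and 3×K: weight 23 ≤ 24, strength 4·7 + 3·7 = 49.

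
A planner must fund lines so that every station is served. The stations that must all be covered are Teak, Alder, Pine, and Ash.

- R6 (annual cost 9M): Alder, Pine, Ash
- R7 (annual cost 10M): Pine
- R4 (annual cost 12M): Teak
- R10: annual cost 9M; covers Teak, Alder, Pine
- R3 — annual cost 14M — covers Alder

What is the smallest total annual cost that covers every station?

This is a weighted set-cover instance.
Choose R6 and R10: together they cover Teak, Alder, Pine, Ash — every station.
Total annual cost: 9 + 9 = 18.
No cover costs less than 18.

18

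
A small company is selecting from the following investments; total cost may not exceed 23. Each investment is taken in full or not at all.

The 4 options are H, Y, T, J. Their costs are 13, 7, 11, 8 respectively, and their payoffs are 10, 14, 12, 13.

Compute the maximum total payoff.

Y + J: cost 7 + 8 = 15 ≤ 23, payoff 14 + 13 = 27.
T + J: cost 11 + 8 = 19 ≤ 23, payoff 12 + 13 = 25.
Y + T: cost 7 + 11 = 18 ≤ 23, payoff 14 + 12 = 26.
Best is Y and J with total payoff 27.

27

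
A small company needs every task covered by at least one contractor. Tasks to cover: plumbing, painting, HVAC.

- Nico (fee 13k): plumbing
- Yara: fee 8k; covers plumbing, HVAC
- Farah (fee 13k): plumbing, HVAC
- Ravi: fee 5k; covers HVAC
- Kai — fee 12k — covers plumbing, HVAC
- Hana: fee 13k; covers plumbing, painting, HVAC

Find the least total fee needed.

Hana alone covers plumbing, painting, HVAC — every task.
Total fee: 13.

13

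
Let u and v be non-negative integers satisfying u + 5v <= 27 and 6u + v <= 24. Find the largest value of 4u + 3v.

24

The continuous relaxation peaks at (3.21, 4.76) with value 27.10; rounding to a feasible lattice point costs some objective.
(u,v)=(3,4) is feasible, giving 24.
(u,v)=(2,5) is feasible, giving 23.
Maximum is 24 at (u,v)=(3,4).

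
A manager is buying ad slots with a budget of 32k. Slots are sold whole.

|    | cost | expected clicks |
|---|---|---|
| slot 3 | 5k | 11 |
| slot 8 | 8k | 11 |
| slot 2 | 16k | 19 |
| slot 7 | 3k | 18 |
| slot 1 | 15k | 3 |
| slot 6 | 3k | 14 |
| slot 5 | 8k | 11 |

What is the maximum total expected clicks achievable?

65

This is an integer program with binary decision variables.
Allowing fractional choices, the relaxed optimum would be about 70.9, but ad slots are indivisible.
slot 3 + slot 2 + slot 7 + slot 6: cost 5 + 16 + 3 + 3 = 27 ≤ 32, expected clicks 11 + 19 + 18 + 14 = 62.
slot 3 + slot 8 + slot 7 + slot 6 + slot 5: cost 5 + 8 + 3 + 3 + 8 = 27 ≤ 32, expected clicks 11 + 11 + 18 + 14 + 11 = 65.
slot 8 + slot 2 + slot 7 + slot 6: cost 8 + 16 + 3 + 3 = 30 ≤ 32, expected clicks 11 + 19 + 18 + 14 = 62.
Best is slot 3, slot 8, slot 7, slot 6, and slot 5 with total expected clicks 65.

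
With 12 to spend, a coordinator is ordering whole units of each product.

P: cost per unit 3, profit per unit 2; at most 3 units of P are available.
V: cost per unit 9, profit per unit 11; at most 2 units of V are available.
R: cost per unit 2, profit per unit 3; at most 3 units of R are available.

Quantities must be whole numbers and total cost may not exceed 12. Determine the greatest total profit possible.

1×P and 1×V: cost 12 ≤ 12, profit 1·2 + 1·11 = 13.
1×V and 1×R: cost 11 ≤ 12, profit 1·11 + 1·3 = 14.
Best is 14.

14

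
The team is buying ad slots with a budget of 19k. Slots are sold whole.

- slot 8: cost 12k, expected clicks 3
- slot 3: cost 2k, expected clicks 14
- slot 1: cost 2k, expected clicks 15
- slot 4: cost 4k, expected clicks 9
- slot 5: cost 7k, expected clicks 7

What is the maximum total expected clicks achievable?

This is a 0-1 knapsack instance.
Take slot 3, slot 1, slot 4, and slot 5: cost 2 + 2 + 4 + 7 = 15 ≤ 19, expected clicks 14 + 15 + 9 + 7 = 45.
No other feasible combination does better.

45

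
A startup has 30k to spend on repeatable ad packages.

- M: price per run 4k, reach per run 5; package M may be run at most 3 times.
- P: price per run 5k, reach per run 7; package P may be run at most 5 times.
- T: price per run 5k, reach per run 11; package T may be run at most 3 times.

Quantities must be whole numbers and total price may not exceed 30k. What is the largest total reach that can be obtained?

54

This is a bounded integer knapsack.
T has the best ratio (11/5); taking only T gives at most 3×11 = 33 (stopped by the supply cap of 3).
Mixing does better — 3×P and 3×T: price 30 ≤ 30, reach 3·7 + 3·11 = 54.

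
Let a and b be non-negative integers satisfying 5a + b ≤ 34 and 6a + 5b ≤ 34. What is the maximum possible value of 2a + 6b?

The continuous relaxation peaks at (0, 6.8) with value 40.80; rounding to a feasible lattice point costs some objective.
(a,b)=(0,6): 5·0+1·6=6≤34, 6·0+5·6=30≤34, objective 36.
(a,b)=(1,5): 5·1+1·5=10≤34, 6·1+5·5=31≤34, objective 32.
(a,b)=(0,5): 5·0+1·5=5≤34, 6·0+5·5=25≤34, objective 30.
The best lattice point is (0,6), giving 36.

36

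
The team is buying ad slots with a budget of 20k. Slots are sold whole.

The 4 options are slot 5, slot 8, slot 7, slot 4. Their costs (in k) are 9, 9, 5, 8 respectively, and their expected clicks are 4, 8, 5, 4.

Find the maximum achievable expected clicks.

slot 5 + slot 8: cost 9 + 9 = 18 ≤ 20, expected clicks 4 + 8 = 12.
slot 8 + slot 7: cost 9 + 5 = 14 ≤ 20, expected clicks 8 + 5 = 13.
slot 8 + slot 4: cost 9 + 8 = 17 ≤ 20, expected clicks 8 + 4 = 12.
Best is slot 8 and slot 7 with total expected clicks 13.

13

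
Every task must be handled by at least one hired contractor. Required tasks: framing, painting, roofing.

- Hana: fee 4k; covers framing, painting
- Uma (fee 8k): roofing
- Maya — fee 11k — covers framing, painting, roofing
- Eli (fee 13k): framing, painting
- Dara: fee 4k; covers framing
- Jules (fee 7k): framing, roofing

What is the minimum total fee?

Maya alone covers framing, painting, roofing — every task.
Total fee: 11.
No cover costs less than 11.

11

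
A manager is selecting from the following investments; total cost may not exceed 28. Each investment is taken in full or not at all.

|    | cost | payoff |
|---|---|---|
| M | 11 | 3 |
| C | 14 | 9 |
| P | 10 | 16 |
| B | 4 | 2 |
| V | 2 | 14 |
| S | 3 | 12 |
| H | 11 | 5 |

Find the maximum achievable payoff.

47

P + B + V + S: cost 10 + 4 + 2 + 3 = 19 ≤ 28, payoff 16 + 2 + 14 + 12 = 44.
M + P + V + S: cost 11 + 10 + 2 + 3 = 26 ≤ 28, payoff 3 + 16 + 14 + 12 = 45.
P + V + S + H: cost 10 + 2 + 3 + 11 = 26 ≤ 28, payoff 16 + 14 + 12 + 5 = 47.
Best is P, V, S, and H with total payoff 47.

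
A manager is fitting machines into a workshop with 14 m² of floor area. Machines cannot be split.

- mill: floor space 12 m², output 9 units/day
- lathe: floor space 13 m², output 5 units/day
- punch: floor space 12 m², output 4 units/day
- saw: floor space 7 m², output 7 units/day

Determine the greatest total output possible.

9

Take mill: floor space 12 ≤ 14, output 9.
No other feasible combination does better.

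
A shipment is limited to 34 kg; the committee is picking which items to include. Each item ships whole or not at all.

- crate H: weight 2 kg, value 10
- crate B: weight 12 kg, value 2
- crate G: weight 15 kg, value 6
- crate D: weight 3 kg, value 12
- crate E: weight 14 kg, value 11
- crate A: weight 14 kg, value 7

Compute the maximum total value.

Allowing fractional choices, the relaxed optimum would be about 40.4, but items are indivisible.
crate H + crate D + crate E + crate A: weight 2 + 3 + 14 + 14 = 33 ≤ 34, value 10 + 12 + 11 + 7 = 40.
crate H + crate B + crate D + crate E: weight 2 + 12 + 3 + 14 = 31 ≤ 34, value 10 + 2 + 12 + 11 = 35.
crate H + crate G + crate D + crate E: weight 2 + 15 + 3 + 14 = 34 ≤ 34, value 10 + 6 + 12 + 11 = 39.
Best is crate H, crate D, crate E, and crate A with total value 40.

40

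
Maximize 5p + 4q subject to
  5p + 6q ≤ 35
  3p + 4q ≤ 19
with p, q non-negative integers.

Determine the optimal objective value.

The continuous relaxation peaks at (6.33, 0) with value 31.67; rounding to a feasible lattice point costs some objective.
(p,q)=(6,0): 5·6+6·0=30≤35, 3·6+4·0=18≤19, objective 30.
(p,q)=(5,1): 5·5+6·1=31≤35, 3·5+4·1=19≤19, objective 29.
Maximum is 30 at (p,q)=(6,0).

30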